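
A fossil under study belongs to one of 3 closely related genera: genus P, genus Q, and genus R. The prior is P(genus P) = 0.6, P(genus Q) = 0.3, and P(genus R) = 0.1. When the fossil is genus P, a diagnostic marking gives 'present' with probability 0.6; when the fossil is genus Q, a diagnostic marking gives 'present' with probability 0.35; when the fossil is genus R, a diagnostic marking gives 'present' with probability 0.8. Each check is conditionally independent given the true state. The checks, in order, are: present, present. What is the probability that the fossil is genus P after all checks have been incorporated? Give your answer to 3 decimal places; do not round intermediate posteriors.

0.682

After 'present': normaliser = 0.6·0.6000 + 0.35·0.3000 + 0.8·0.1000; P(genus P) ≈ 0.6606, P(genus Q) ≈ 0.1927, P(genus R) ≈ 0.1468
After 'present': normaliser = 0.6·0.6606 + 0.35·0.1927 + 0.8·0.1468; P(genus P) ≈ 0.6819, P(genus Q) ≈ 0.1160, P(genus R) ≈ 0.2021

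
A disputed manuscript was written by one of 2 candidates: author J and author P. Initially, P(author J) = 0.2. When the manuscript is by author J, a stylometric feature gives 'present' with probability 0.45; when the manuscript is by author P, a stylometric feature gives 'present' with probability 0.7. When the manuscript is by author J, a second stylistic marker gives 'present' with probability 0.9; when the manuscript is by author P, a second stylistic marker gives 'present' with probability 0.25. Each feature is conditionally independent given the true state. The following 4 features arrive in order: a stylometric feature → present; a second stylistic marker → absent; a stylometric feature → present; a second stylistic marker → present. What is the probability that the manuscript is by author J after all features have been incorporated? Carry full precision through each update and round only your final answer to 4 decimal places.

0.0472

After a stylometric feature='present': P(author J) = 0.45·0.2000 / (0.45·0.2000 + 0.7·0.8000) ≈ 0.1385
After a second stylistic marker='absent': P(author J) = 0.1·0.1385 / (0.1·0.1385 + 0.75·0.8615) ≈ 0.0210
After a stylometric feature='present': P(author J) = 0.45·0.0210 / (0.45·0.0210 + 0.7·0.9790) ≈ 0.0136
After a second stylistic marker='present': P(author J) = 0.9·0.0136 / (0.9·0.0136 + 0.25·0.9864) ≈ 0.0472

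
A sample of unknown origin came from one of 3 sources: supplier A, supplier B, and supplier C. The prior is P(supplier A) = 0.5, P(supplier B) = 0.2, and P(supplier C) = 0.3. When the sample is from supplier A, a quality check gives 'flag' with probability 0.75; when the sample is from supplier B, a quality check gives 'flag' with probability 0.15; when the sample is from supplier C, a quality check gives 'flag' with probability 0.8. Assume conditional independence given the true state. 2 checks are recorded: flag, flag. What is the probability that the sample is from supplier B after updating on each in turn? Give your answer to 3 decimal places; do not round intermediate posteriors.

0.009

After 'flag': normaliser = 0.75·0.5000 + 0.15·0.2000 + 0.8·0.3000; P(supplier A) ≈ 0.5814, P(supplier B) ≈ 0.0465, P(supplier C) ≈ 0.3721
After 'flag': normaliser = 0.75·0.5814 + 0.15·0.0465 + 0.8·0.3721; P(supplier A) ≈ 0.5887, P(supplier B) ≈ 0.0094, P(supplier C) ≈ 0.4019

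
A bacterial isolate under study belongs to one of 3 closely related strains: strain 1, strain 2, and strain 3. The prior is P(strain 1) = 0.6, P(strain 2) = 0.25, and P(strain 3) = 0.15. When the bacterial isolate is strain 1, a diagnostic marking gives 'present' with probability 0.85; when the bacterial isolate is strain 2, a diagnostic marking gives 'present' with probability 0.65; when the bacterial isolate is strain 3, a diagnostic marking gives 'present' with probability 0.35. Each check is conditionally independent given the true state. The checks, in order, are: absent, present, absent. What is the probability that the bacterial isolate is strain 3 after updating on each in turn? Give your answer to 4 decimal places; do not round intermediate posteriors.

0.4141

After 'absent': normaliser = 0.15·0.6000 + 0.35·0.2500 + 0.65·0.1500; P(strain 1) ≈ 0.3273, P(strain 2) ≈ 0.3182, P(strain 3) ≈ 0.3545
After 'present': normaliser = 0.85·0.3273 + 0.65·0.3182 + 0.35·0.3545; P(strain 1) ≈ 0.4567, P(strain 2) ≈ 0.3396, P(strain 3) ≈ 0.2037
After 'absent': normaliser = 0.15·0.4567 + 0.35·0.3396 + 0.65·0.2037; P(strain 1) ≈ 0.2142, P(strain 2) ≈ 0.3716, P(strain 3) ≈ 0.4141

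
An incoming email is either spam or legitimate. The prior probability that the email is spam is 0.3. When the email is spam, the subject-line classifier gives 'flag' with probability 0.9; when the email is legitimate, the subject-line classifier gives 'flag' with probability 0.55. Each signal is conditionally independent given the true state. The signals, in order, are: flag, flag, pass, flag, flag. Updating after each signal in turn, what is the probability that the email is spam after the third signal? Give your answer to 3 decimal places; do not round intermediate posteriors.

0.203

After 'flag': P(spam) = 0.9·0.3000 / (0.9·0.3000 + 0.55·0.7000) ≈ 0.4122
After 'flag': P(spam) = 0.9·0.4122 / (0.9·0.4122 + 0.55·0.5878) ≈ 0.5344
After 'pass': P(spam) = 0.1·0.5344 / (0.1·0.5344 + 0.45·0.4656) ≈ 0.2032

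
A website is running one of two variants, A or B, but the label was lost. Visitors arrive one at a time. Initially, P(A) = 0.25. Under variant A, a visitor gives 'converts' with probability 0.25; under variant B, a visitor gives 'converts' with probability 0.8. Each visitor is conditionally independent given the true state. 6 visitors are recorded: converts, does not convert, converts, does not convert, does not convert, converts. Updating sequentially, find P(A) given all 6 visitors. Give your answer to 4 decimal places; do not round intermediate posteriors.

Apply Bayes' rule sequentially, carrying P(A) forward.
After 'converts': P(A) = 0.25·0.2500 / (0.25·0.2500 + 0.8·0.7500) ≈ 0.0943
After 'does not convert': P(A) = 0.75·0.0943 / (0.75·0.0943 + 0.2·0.9057) ≈ 0.2809
After 'converts': P(A) = 0.25·0.2809 / (0.25·0.2809 + 0.8·0.7191) ≈ 0.1088
After 'does not convert': P(A) = 0.75·0.1088 / (0.75·0.1088 + 0.2·0.8912) ≈ 0.3140
After 'does not convert': P(A) = 0.75·0.3140 / (0.75·0.3140 + 0.2·0.6860) ≈ 0.6319
After 'converts': P(A) = 0.25·0.6319 / (0.25·0.6319 + 0.8·0.3681) ≈ 0.3491

0.3491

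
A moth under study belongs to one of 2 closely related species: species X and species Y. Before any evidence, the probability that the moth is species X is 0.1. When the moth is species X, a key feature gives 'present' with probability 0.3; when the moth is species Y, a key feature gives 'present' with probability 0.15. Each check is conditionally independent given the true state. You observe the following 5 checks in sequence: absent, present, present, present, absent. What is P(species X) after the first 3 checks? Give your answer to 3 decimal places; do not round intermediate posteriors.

0.268

After 'absent': P(species X) = 0.7·0.1000 / (0.7·0.1000 + 0.85·0.9000) ≈ 0.0838
After 'present': P(species X) = 0.3·0.0838 / (0.3·0.0838 + 0.15·0.9162) ≈ 0.1547
After 'present': P(species X) = 0.3·0.1547 / (0.3·0.1547 + 0.15·0.8453) ≈ 0.2679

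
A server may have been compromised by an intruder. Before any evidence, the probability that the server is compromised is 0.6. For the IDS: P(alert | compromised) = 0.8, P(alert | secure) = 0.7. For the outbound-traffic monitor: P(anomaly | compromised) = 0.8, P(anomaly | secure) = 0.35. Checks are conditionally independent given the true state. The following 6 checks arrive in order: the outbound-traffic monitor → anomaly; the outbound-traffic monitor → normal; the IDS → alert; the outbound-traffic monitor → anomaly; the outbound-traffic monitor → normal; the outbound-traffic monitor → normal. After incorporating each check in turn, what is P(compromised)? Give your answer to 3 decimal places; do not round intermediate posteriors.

After the outbound-traffic monitor='anomaly': P(compromised) = 0.8·0.6000 / (0.8·0.6000 + 0.35·0.4000) ≈ 0.7742
After the outbound-traffic monitor='normal': P(compromised) = 0.2·0.7742 / (0.2·0.7742 + 0.65·0.2258) ≈ 0.5134
After the IDS='alert': P(compromised) = 0.8·0.5134 / (0.8·0.5134 + 0.7·0.4866) ≈ 0.5466
After the outbound-traffic monitor='anomaly': P(compromised) = 0.8·0.5466 / (0.8·0.5466 + 0.35·0.4534) ≈ 0.7337
After the outbound-traffic monitor='normal': P(compromised) = 0.2·0.7337 / (0.2·0.7337 + 0.65·0.2663) ≈ 0.4589
After the outbound-traffic monitor='normal': P(compromised) = 0.2·0.4589 / (0.2·0.4589 + 0.65·0.5411) ≈ 0.2069

0.207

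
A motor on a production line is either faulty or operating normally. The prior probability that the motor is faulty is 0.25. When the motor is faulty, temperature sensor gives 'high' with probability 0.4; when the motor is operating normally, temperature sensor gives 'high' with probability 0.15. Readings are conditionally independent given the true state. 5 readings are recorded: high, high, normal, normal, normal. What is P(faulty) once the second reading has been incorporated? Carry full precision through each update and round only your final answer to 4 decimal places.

0.7033

After 'high': P(faulty) = 0.4·0.2500 / (0.4·0.2500 + 0.15·0.7500) ≈ 0.4706
After 'high': P(faulty) = 0.4·0.4706 / (0.4·0.4706 + 0.15·0.5294) ≈ 0.7033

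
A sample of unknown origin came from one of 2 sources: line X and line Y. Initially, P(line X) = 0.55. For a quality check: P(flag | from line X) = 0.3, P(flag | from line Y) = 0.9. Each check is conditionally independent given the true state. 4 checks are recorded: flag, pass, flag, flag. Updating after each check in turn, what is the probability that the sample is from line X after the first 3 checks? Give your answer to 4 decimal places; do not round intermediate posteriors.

After 'flag': P(line X) = 0.3·0.5500 / (0.3·0.5500 + 0.9·0.4500) ≈ 0.2895
After 'pass': P(line X) = 0.7·0.2895 / (0.7·0.2895 + 0.1·0.7105) ≈ 0.7404
After 'flag': P(line X) = 0.3·0.7404 / (0.3·0.7404 + 0.9·0.2596) ≈ 0.4873

0.4873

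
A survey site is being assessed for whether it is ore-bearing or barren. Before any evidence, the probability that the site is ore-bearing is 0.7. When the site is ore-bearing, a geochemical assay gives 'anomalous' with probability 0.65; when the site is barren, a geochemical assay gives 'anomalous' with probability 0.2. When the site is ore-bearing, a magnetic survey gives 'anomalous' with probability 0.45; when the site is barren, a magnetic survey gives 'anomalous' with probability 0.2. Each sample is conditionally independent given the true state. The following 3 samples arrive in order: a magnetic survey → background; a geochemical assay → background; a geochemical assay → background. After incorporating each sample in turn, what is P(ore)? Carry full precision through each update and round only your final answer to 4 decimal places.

After a magnetic survey='background': P(ore) = 0.55·0.7000 / (0.55·0.7000 + 0.8·0.3000) ≈ 0.6160
After a geochemical assay='background': P(ore) = 0.35·0.6160 / (0.35·0.6160 + 0.8·0.3840) ≈ 0.4124
After a geochemical assay='background': P(ore) = 0.35·0.4124 / (0.35·0.4124 + 0.8·0.5876) ≈ 0.2349

0.2349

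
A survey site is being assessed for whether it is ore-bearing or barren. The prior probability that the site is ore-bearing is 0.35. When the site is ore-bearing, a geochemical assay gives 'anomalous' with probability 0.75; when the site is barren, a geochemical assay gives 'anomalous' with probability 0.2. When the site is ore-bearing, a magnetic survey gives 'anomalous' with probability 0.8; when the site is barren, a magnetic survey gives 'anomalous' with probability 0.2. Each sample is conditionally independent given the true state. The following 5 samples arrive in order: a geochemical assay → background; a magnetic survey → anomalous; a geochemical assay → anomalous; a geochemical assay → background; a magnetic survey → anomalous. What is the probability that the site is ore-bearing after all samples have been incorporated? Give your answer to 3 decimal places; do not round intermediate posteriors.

0.759

After a geochemical assay='background': P(ore) = 0.25·0.3500 / (0.25·0.3500 + 0.8·0.6500) ≈ 0.1440
After a magnetic survey='anomalous': P(ore) = 0.8·0.1440 / (0.8·0.1440 + 0.2·0.8560) ≈ 0.4023
After a geochemical assay='anomalous': P(ore) = 0.75·0.4023 / (0.75·0.4023 + 0.2·0.5977) ≈ 0.7162
After a geochemical assay='background': P(ore) = 0.25·0.7162 / (0.25·0.7162 + 0.8·0.2838) ≈ 0.4410
After a magnetic survey='anomalous': P(ore) = 0.8·0.4410 / (0.8·0.4410 + 0.2·0.5590) ≈ 0.7593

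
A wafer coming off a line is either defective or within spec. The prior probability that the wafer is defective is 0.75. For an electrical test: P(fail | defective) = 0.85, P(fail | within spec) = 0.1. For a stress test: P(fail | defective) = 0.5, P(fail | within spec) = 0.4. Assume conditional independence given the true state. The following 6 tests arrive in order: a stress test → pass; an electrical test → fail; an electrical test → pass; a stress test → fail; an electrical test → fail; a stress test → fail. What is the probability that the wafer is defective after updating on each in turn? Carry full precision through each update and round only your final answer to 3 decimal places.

0.979

After a stress test='pass': P(defective) = 0.5·0.7500 / (0.5·0.7500 + 0.6·0.2500) ≈ 0.7143
After an electrical test='fail': P(defective) = 0.85·0.7143 / (0.85·0.7143 + 0.1·0.2857) ≈ 0.9551
After an electrical test='pass': P(defective) = 0.15·0.9551 / (0.15·0.9551 + 0.9·0.0449) ≈ 0.7798
After a stress test='fail': P(defective) = 0.5·0.7798 / (0.5·0.7798 + 0.4·0.2202) ≈ 0.8157
After an electrical test='fail': P(defective) = 0.85·0.8157 / (0.85·0.8157 + 0.1·0.1843) ≈ 0.9741
After a stress test='fail': P(defective) = 0.5·0.9741 / (0.5·0.9741 + 0.4·0.0259) ≈ 0.9792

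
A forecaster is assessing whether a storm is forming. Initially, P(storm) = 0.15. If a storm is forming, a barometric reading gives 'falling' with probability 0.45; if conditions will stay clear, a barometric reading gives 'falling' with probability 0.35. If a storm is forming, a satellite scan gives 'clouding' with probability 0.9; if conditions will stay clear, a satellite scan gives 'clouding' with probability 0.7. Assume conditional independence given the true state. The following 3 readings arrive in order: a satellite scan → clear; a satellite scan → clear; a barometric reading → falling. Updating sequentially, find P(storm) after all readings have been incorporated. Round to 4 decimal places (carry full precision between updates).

0.0246

After a satellite scan='clear': P(storm) = 0.1·0.1500 / (0.1·0.1500 + 0.3·0.8500) ≈ 0.0556
After a satellite scan='clear': P(storm) = 0.1·0.0556 / (0.1·0.0556 + 0.3·0.9444) ≈ 0.0192
After a barometric reading='falling': P(storm) = 0.45·0.0192 / (0.45·0.0192 + 0.35·0.9808) ≈ 0.0246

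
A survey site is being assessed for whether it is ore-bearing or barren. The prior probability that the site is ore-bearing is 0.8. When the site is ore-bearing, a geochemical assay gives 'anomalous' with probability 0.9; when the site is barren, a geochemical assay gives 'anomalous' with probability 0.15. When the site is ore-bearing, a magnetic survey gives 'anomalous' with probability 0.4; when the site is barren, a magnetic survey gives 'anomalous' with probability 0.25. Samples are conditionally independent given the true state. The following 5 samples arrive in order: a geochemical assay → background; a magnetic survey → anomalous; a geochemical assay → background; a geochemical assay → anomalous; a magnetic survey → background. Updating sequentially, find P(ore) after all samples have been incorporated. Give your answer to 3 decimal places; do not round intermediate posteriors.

After a geochemical assay='background': P(ore) = 0.1·0.8000 / (0.1·0.8000 + 0.85·0.2000) ≈ 0.3200
After a magnetic survey='anomalous': P(ore) = 0.4·0.3200 / (0.4·0.3200 + 0.25·0.6800) ≈ 0.4295
After a geochemical assay='background': P(ore) = 0.1·0.4295 / (0.1·0.4295 + 0.85·0.5705) ≈ 0.0814
After a geochemical assay='anomalous': P(ore) = 0.9·0.0814 / (0.9·0.0814 + 0.15·0.9186) ≈ 0.3470
After a magnetic survey='background': P(ore) = 0.6·0.3470 / (0.6·0.3470 + 0.75·0.6530) ≈ 0.2983

0.298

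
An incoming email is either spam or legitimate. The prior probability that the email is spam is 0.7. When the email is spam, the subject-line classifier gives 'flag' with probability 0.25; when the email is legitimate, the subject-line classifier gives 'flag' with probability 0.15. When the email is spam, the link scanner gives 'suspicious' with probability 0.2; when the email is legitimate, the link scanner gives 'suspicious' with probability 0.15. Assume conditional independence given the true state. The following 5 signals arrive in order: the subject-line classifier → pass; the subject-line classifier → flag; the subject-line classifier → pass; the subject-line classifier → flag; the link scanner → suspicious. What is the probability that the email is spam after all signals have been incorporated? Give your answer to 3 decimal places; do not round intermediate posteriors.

Each posterior becomes the prior for the next update.
After the subject-line classifier='pass': P(spam) = 0.75·0.7000 / (0.75·0.7000 + 0.85·0.3000) ≈ 0.6731
After the subject-line classifier='flag': P(spam) = 0.25·0.6731 / (0.25·0.6731 + 0.15·0.3269) ≈ 0.7743
After the subject-line classifier='pass': P(spam) = 0.75·0.7743 / (0.75·0.7743 + 0.85·0.2257) ≈ 0.7517
After the subject-line classifier='flag': P(spam) = 0.25·0.7517 / (0.25·0.7517 + 0.15·0.2483) ≈ 0.8346
After the link scanner='suspicious': P(spam) = 0.2·0.8346 / (0.2·0.8346 + 0.15·0.1654) ≈ 0.8706

0.871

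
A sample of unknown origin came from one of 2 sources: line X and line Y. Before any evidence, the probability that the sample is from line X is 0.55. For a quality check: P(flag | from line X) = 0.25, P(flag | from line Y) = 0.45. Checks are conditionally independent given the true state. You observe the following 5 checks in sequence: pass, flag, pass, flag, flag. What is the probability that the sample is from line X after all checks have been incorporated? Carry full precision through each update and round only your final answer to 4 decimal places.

After 'pass': P(line X) = 0.75·0.5500 / (0.75·0.5500 + 0.55·0.4500) ≈ 0.6250
After 'flag': P(line X) = 0.25·0.6250 / (0.25·0.6250 + 0.45·0.3750) ≈ 0.4808
After 'pass': P(line X) = 0.75·0.4808 / (0.75·0.4808 + 0.55·0.5192) ≈ 0.5580
After 'flag': P(line X) = 0.25·0.5580 / (0.25·0.5580 + 0.45·0.4420) ≈ 0.4123
After 'flag': P(line X) = 0.25·0.4123 / (0.25·0.4123 + 0.45·0.5877) ≈ 0.2804

0.2804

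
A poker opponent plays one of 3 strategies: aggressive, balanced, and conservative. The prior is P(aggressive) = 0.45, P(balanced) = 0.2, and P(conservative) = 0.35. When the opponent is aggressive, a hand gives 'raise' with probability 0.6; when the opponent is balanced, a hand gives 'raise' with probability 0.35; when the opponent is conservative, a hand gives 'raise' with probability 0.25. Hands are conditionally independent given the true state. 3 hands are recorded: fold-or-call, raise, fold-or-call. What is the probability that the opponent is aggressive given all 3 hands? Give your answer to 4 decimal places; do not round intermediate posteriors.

After 'fold-or-call': normaliser = 0.4·0.4500 + 0.65·0.2000 + 0.75·0.3500; P(aggressive) ≈ 0.3144, P(balanced) ≈ 0.2271, P(conservative) ≈ 0.4585
After 'raise': normaliser = 0.6·0.3144 + 0.35·0.2271 + 0.25·0.4585; P(aggressive) ≈ 0.4929, P(balanced) ≈ 0.2076, P(conservative) ≈ 0.2995
After 'fold-or-call': normaliser = 0.4·0.4929 + 0.65·0.2076 + 0.75·0.2995; P(aggressive) ≈ 0.3541, P(balanced) ≈ 0.2424, P(conservative) ≈ 0.4035

0.3541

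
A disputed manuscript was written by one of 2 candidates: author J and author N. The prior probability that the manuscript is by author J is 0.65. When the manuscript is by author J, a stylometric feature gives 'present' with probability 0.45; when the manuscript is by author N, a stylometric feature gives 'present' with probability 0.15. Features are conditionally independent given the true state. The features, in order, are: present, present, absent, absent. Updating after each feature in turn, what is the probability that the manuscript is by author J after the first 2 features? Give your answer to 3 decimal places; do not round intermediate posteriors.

0.944

After 'present': P(author J) = 0.45·0.6500 / (0.45·0.6500 + 0.15·0.3500) ≈ 0.8478
After 'present': P(author J) = 0.45·0.8478 / (0.45·0.8478 + 0.15·0.1522) ≈ 0.9435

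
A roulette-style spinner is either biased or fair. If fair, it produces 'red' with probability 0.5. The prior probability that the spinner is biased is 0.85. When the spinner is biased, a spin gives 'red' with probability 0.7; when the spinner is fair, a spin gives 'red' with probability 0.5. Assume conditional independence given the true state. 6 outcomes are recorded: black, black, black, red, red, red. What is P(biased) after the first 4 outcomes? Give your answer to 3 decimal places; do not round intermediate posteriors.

0.631

After 'black': P(biased) = 0.3·0.8500 / (0.3·0.8500 + 0.5·0.1500) ≈ 0.7727
After 'black': P(biased) = 0.3·0.7727 / (0.3·0.7727 + 0.5·0.2273) ≈ 0.6711
After 'black': P(biased) = 0.3·0.6711 / (0.3·0.6711 + 0.5·0.3289) ≈ 0.5504
After 'red': P(biased) = 0.7·0.5504 / (0.7·0.5504 + 0.5·0.4496) ≈ 0.6315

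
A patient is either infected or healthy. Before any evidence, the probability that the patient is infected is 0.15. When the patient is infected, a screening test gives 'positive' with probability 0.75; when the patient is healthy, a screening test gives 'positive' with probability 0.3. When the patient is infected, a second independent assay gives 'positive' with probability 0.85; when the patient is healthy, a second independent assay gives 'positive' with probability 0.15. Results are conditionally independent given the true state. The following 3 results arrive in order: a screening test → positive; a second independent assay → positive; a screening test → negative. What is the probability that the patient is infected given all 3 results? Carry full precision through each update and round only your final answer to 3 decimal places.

After a screening test='positive': P(infected) = 0.75·0.1500 / (0.75·0.1500 + 0.3·0.8500) ≈ 0.3061
After a second independent assay='positive': P(infected) = 0.85·0.3061 / (0.85·0.3061 + 0.15·0.6939) ≈ 0.7143
After a screening test='negative': P(infected) = 0.25·0.7143 / (0.25·0.7143 + 0.7·0.2857) ≈ 0.4717

0.472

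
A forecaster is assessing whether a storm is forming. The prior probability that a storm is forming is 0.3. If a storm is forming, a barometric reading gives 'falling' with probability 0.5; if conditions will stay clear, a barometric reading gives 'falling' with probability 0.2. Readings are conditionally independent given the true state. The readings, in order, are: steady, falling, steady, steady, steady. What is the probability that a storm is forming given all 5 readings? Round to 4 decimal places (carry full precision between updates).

0.1405

After 'steady': P(storm) = 0.5·0.3000 / (0.5·0.3000 + 0.8·0.7000) ≈ 0.2113
After 'falling': P(storm) = 0.5·0.2113 / (0.5·0.2113 + 0.2·0.7887) ≈ 0.4011
After 'steady': P(storm) = 0.5·0.4011 / (0.5·0.4011 + 0.8·0.5989) ≈ 0.2950
After 'steady': P(storm) = 0.5·0.2950 / (0.5·0.2950 + 0.8·0.7050) ≈ 0.2073
After 'steady': P(storm) = 0.5·0.2073 / (0.5·0.2073 + 0.8·0.7927) ≈ 0.1405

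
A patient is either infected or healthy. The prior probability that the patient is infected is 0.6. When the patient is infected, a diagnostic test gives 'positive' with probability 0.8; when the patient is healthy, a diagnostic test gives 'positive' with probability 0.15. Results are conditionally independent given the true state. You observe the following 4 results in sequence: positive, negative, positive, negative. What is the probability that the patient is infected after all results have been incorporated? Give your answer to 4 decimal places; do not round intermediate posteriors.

After 'positive': P(infected) = 0.8·0.6000 / (0.8·0.6000 + 0.15·0.4000) ≈ 0.8889
After 'negative': P(infected) = 0.2·0.8889 / (0.2·0.8889 + 0.85·0.1111) ≈ 0.6531
After 'positive': P(infected) = 0.8·0.6531 / (0.8·0.6531 + 0.15·0.3469) ≈ 0.9094
After 'negative': P(infected) = 0.2·0.9094 / (0.2·0.9094 + 0.85·0.0906) ≈ 0.7026

0.7026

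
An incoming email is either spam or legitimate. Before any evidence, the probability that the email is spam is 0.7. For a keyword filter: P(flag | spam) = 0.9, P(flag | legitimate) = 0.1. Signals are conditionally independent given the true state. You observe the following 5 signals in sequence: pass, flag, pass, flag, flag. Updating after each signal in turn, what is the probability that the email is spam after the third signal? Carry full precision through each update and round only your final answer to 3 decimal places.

0.206

After 'pass': P(spam) = 0.1·0.7000 / (0.1·0.7000 + 0.9·0.3000) ≈ 0.2059
After 'flag': P(spam) = 0.9·0.2059 / (0.9·0.2059 + 0.1·0.7941) ≈ 0.7000
After 'pass': P(spam) = 0.1·0.7000 / (0.1·0.7000 + 0.9·0.3000) ≈ 0.2059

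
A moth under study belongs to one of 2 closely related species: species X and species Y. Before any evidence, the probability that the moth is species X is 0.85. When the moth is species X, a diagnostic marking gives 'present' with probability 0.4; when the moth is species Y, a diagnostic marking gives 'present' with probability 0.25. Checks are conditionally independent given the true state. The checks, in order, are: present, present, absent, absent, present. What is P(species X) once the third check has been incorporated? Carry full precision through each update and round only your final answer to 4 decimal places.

0.9207

After 'present': P(species X) = 0.4·0.8500 / (0.4·0.8500 + 0.25·0.1500) ≈ 0.9007
After 'present': P(species X) = 0.4·0.9007 / (0.4·0.9007 + 0.25·0.0993) ≈ 0.9355
After 'absent': P(species X) = 0.6·0.9355 / (0.6·0.9355 + 0.75·0.0645) ≈ 0.9207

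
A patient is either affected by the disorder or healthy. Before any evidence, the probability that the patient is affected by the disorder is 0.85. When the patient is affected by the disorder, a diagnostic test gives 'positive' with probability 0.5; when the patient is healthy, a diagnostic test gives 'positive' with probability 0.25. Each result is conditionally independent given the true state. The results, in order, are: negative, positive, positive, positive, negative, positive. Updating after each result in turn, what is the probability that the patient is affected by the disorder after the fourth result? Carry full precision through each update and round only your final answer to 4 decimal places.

After 'negative': P(affected) = 0.5·0.8500 / (0.5·0.8500 + 0.75·0.1500) ≈ 0.7907
After 'positive': P(affected) = 0.5·0.7907 / (0.5·0.7907 + 0.25·0.2093) ≈ 0.8831
After 'positive': P(affected) = 0.5·0.8831 / (0.5·0.8831 + 0.25·0.1169) ≈ 0.9379
After 'positive': P(affected) = 0.5·0.9379 / (0.5·0.9379 + 0.25·0.0621) ≈ 0.9680

0.9680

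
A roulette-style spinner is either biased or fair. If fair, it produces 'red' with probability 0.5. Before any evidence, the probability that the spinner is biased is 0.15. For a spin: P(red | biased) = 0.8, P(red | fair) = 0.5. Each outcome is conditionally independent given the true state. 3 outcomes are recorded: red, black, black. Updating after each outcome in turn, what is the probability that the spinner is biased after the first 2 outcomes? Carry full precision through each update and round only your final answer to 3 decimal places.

0.101

After 'red': P(biased) = 0.8·0.1500 / (0.8·0.1500 + 0.5·0.8500) ≈ 0.2202
After 'black': P(biased) = 0.2·0.2202 / (0.2·0.2202 + 0.5·0.7798) ≈ 0.1015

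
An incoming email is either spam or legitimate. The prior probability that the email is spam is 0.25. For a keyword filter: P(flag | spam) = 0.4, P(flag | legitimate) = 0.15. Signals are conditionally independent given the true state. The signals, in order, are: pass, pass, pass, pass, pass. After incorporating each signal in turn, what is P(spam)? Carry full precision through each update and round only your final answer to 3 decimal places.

0.055

After 'pass': P(spam) = 0.6·0.2500 / (0.6·0.2500 + 0.85·0.7500) ≈ 0.1905
After 'pass': P(spam) = 0.6·0.1905 / (0.6·0.1905 + 0.85·0.8095) ≈ 0.1424
After 'pass': P(spam) = 0.6·0.1424 / (0.6·0.1424 + 0.85·0.8576) ≈ 0.1049
After 'pass': P(spam) = 0.6·0.1049 / (0.6·0.1049 + 0.85·0.8951) ≈ 0.0764
After 'pass': P(spam) = 0.6·0.0764 / (0.6·0.0764 + 0.85·0.9236) ≈ 0.0552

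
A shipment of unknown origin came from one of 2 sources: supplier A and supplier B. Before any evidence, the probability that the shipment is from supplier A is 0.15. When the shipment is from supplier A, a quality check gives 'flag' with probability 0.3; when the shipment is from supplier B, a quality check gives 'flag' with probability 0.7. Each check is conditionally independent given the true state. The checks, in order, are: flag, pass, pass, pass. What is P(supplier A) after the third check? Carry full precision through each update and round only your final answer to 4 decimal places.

After 'flag': P(supplier A) = 0.3·0.1500 / (0.3·0.1500 + 0.7·0.8500) ≈ 0.0703
After 'pass': P(supplier A) = 0.7·0.0703 / (0.7·0.0703 + 0.3·0.9297) ≈ 0.1500
After 'pass': P(supplier A) = 0.7·0.1500 / (0.7·0.1500 + 0.3·0.8500) ≈ 0.2917

0.2917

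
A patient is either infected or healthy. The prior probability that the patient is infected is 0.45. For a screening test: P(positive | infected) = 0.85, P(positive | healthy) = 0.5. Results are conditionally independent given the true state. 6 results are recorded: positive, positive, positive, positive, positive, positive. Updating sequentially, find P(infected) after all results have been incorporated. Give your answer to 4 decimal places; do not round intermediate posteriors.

Apply Bayes' rule sequentially, carrying P(infected) forward.
After 'positive': P(infected) = 0.85·0.4500 / (0.85·0.4500 + 0.5·0.5500) ≈ 0.5817
After 'positive': P(infected) = 0.85·0.5817 / (0.85·0.5817 + 0.5·0.4183) ≈ 0.7028
After 'positive': P(infected) = 0.85·0.7028 / (0.85·0.7028 + 0.5·0.2972) ≈ 0.8008
After 'positive': P(infected) = 0.85·0.8008 / (0.85·0.8008 + 0.5·0.1992) ≈ 0.8723
After 'positive': P(infected) = 0.85·0.8723 / (0.85·0.8723 + 0.5·0.1277) ≈ 0.9207
After 'positive': P(infected) = 0.85·0.9207 / (0.85·0.9207 + 0.5·0.0793) ≈ 0.9518

0.9518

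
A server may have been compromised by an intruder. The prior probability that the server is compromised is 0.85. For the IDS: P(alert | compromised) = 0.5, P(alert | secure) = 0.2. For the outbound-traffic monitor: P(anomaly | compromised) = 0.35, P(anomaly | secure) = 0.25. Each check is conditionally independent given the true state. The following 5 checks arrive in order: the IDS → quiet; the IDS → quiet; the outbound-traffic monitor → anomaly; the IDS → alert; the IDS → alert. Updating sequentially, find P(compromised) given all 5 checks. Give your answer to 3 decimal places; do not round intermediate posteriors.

After the IDS='quiet': P(compromised) = 0.5·0.8500 / (0.5·0.8500 + 0.8·0.1500) ≈ 0.7798
After the IDS='quiet': P(compromised) = 0.5·0.7798 / (0.5·0.7798 + 0.8·0.2202) ≈ 0.6888
After the outbound-traffic monitor='anomaly': P(compromised) = 0.35·0.6888 / (0.35·0.6888 + 0.25·0.3112) ≈ 0.7560
After the IDS='alert': P(compromised) = 0.5·0.7560 / (0.5·0.7560 + 0.2·0.2440) ≈ 0.8857
After the IDS='alert': P(compromised) = 0.5·0.8857 / (0.5·0.8857 + 0.2·0.1143) ≈ 0.9509

0.951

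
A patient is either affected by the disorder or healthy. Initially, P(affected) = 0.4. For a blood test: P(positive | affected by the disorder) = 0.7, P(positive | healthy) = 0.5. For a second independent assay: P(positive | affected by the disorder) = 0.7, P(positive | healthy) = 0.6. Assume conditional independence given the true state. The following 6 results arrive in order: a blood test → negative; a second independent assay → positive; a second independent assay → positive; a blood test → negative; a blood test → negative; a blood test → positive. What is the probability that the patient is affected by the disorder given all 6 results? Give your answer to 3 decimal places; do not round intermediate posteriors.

0.215

Apply Bayes' rule sequentially, carrying P(affected) forward.
After a blood test='negative': P(affected) = 0.3·0.4000 / (0.3·0.4000 + 0.5·0.6000) ≈ 0.2857
After a second independent assay='positive': P(affected) = 0.7·0.2857 / (0.7·0.2857 + 0.6·0.7143) ≈ 0.3182
After a second independent assay='positive': P(affected) = 0.7·0.3182 / (0.7·0.3182 + 0.6·0.6818) ≈ 0.3525
After a blood test='negative': P(affected) = 0.3·0.3525 / (0.3·0.3525 + 0.5·0.6475) ≈ 0.2462
After a blood test='negative': P(affected) = 0.3·0.2462 / (0.3·0.2462 + 0.5·0.7538) ≈ 0.1639
After a blood test='positive': P(affected) = 0.7·0.1639 / (0.7·0.1639 + 0.5·0.8361) ≈ 0.2153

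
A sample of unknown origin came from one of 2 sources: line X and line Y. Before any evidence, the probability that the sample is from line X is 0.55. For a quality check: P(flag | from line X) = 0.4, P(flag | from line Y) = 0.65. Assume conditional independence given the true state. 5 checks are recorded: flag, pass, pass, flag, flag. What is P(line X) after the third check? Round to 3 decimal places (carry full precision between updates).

0.689

After 'flag': P(line X) = 0.4·0.5500 / (0.4·0.5500 + 0.65·0.4500) ≈ 0.4293
After 'pass': P(line X) = 0.6·0.4293 / (0.6·0.4293 + 0.35·0.5707) ≈ 0.5632
After 'pass': P(line X) = 0.6·0.5632 / (0.6·0.5632 + 0.35·0.4368) ≈ 0.6885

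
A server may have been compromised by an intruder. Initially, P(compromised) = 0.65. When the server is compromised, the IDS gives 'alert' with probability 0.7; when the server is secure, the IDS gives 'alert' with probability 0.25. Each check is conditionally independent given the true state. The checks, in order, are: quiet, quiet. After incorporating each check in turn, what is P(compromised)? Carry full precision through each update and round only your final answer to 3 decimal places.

0.229

After 'quiet': P(compromised) = 0.3·0.6500 / (0.3·0.6500 + 0.75·0.3500) ≈ 0.4262
After 'quiet': P(compromised) = 0.3·0.4262 / (0.3·0.4262 + 0.75·0.5738) ≈ 0.2291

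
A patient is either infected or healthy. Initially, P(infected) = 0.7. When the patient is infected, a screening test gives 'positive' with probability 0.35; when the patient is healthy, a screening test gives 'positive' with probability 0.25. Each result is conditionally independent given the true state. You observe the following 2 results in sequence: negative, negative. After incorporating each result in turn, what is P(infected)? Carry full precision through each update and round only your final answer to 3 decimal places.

After 'negative': P(infected) = 0.65·0.7000 / (0.65·0.7000 + 0.75·0.3000) ≈ 0.6691
After 'negative': P(infected) = 0.65·0.6691 / (0.65·0.6691 + 0.75·0.3309) ≈ 0.6367

0.637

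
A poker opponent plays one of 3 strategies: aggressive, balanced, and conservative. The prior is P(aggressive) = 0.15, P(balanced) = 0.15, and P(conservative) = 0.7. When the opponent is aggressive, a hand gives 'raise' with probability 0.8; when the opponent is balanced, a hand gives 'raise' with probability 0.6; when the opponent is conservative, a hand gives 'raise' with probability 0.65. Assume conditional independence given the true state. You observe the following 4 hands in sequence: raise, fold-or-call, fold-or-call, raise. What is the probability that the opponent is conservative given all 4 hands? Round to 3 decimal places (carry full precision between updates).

After 'raise': normaliser = 0.8·0.1500 + 0.6·0.1500 + 0.65·0.7000; P(aggressive) ≈ 0.1805, P(balanced) ≈ 0.1353, P(conservative) ≈ 0.6842
After 'fold-or-call': normaliser = 0.2·0.1805 + 0.4·0.1353 + 0.35·0.6842; P(aggressive) ≈ 0.1095, P(balanced) ≈ 0.1642, P(conservative) ≈ 0.7263
After 'fold-or-call': normaliser = 0.2·0.1095 + 0.4·0.1642 + 0.35·0.7263; P(aggressive) ≈ 0.0641, P(balanced) ≈ 0.1922, P(conservative) ≈ 0.7438
After 'raise': normaliser = 0.8·0.0641 + 0.6·0.1922 + 0.65·0.7438; P(aggressive) ≈ 0.0788, P(balanced) ≈ 0.1774, P(conservative) ≈ 0.7438

0.744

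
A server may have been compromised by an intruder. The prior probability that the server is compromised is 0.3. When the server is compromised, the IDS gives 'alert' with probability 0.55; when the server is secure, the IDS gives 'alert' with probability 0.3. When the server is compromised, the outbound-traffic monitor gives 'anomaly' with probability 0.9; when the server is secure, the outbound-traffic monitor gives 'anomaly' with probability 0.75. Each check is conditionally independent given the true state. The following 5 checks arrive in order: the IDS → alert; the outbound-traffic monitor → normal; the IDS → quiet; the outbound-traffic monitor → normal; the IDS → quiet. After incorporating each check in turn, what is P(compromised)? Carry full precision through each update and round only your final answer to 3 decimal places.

0.049

After the IDS='alert': P(compromised) = 0.55·0.3000 / (0.55·0.3000 + 0.3·0.7000) ≈ 0.4400
After the outbound-traffic monitor='normal': P(compromised) = 0.1·0.4400 / (0.1·0.4400 + 0.25·0.5600) ≈ 0.2391
After the IDS='quiet': P(compromised) = 0.45·0.2391 / (0.45·0.2391 + 0.7·0.7609) ≈ 0.1681
After the outbound-traffic monitor='normal': P(compromised) = 0.1·0.1681 / (0.1·0.1681 + 0.25·0.8319) ≈ 0.0748
After the IDS='quiet': P(compromised) = 0.45·0.0748 / (0.45·0.0748 + 0.7·0.9252) ≈ 0.0494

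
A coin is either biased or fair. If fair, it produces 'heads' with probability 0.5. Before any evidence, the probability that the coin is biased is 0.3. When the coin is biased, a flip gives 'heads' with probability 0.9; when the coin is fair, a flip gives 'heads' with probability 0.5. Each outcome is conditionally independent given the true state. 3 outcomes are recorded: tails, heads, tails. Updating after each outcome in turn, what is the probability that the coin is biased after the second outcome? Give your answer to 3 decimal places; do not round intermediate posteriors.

0.134

Apply Bayes' rule sequentially, carrying P(biased) forward.
After 'tails': P(biased) = 0.1·0.3000 / (0.1·0.3000 + 0.5·0.7000) ≈ 0.0789
After 'heads': P(biased) = 0.9·0.0789 / (0.9·0.0789 + 0.5·0.9211) ≈ 0.1337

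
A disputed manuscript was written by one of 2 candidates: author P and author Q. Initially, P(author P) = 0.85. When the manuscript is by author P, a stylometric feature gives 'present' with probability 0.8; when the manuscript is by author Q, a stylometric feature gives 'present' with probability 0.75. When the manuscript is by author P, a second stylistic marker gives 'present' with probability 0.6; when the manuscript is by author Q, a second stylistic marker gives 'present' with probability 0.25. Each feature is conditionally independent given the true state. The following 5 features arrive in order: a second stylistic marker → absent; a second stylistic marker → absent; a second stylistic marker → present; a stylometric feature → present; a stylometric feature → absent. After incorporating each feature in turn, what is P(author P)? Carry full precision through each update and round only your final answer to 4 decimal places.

0.7675

After a second stylistic marker='absent': P(author P) = 0.4·0.8500 / (0.4·0.8500 + 0.75·0.1500) ≈ 0.7514
After a second stylistic marker='absent': P(author P) = 0.4·0.7514 / (0.4·0.7514 + 0.75·0.2486) ≈ 0.6171
After a second stylistic marker='present': P(author P) = 0.6·0.6171 / (0.6·0.6171 + 0.25·0.3829) ≈ 0.7946
After a stylometric feature='present': P(author P) = 0.8·0.7946 / (0.8·0.7946 + 0.75·0.2054) ≈ 0.8049
After a stylometric feature='absent': P(author P) = 0.2·0.8049 / (0.2·0.8049 + 0.25·0.1951) ≈ 0.7675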